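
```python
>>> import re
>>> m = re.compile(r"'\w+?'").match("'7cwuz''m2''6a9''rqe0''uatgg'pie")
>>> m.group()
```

"'7cwuz'"

`re.match` won't scan ahead — the pattern has to work from the very first character.
The match spans [0:7] → "'7cwuz'".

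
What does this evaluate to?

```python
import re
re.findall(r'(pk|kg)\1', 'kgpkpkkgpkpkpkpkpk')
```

A backreference is literal: `\1` must see the identical characters the first group matched.
With a single group, `findall` returns only what that group captured — 3 items.

['pk', 'pk', 'pk']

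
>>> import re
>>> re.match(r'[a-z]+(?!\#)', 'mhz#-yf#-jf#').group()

'mh'

`re.match` won't scan ahead — the pattern has to work from the very first character.
The match spans [0:2] → 'mh'.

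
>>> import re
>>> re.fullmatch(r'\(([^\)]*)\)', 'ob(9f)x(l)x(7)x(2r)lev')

`re.fullmatch` requires the pattern to consume the entire string.
Here the string isn't matched end-to-end, so the call returns None.

None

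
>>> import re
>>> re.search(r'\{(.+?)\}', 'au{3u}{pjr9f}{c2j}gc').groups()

('3u',)

Because the quantifier is non-greedy, it stops expanding at the earliest point where the rest of the pattern can succeed.
`search` walks the string left to right and returns the first match it finds.
The match spans [2:6] → '{3u}'.
Captured: group 1 = '3u'.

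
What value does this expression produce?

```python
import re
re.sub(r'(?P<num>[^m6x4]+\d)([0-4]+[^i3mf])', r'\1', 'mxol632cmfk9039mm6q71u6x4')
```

'mxol6mfk90mm6q76x4'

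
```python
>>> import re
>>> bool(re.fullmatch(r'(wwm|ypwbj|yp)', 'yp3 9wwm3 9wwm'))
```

For `fullmatch`, every character of the input must be accounted for by the pattern.
Here the pattern can't cover the whole string, so the call returns None, and `bool(None)` is False.

False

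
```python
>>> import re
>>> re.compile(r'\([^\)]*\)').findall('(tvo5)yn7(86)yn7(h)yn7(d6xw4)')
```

Walking the string: at [0:6] → '(tvo5)'; at [9:13] → '(86)'; at [16:19] → '(h)'; at [22:29] → '(d6xw4)'.
No capturing groups, so `findall` returns the 4 full match strings.

['(tvo5)', '(86)', '(h)', '(d6xw4)']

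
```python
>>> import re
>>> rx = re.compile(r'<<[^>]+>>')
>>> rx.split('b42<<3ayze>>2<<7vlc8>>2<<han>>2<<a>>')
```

Matches to split on: at [3:12] → '<<3ayze>>'; at [13:22] → '<<7vlc8>>'; at [23:30] → '<<han>>'; at [31:36] → '<<a>>'.
The string is cut at each match, leaving 5 pieces.

['b42', '2', '2', '2', '']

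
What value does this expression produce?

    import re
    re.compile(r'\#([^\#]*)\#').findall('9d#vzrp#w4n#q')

['vzrp']

Walking the string: at [2:8] match '#vzrp#', group 1 = 'vzrp'.
With a single group, `findall` returns only what that group captured — 1 item.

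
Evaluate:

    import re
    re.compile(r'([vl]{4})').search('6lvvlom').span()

(1, 5)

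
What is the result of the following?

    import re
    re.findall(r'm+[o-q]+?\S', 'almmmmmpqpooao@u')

Lazy quantifiers expand one character at a time until the remainder of the pattern can match.
With no groups in the pattern, `findall` gives back each whole match — 1 here.

['mmmmmpq']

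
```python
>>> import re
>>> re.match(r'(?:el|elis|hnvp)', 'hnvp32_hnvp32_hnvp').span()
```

`re.match` only tries the pattern at the start of the string.
The match spans [0:4] → 'hnvp'.

(0, 4)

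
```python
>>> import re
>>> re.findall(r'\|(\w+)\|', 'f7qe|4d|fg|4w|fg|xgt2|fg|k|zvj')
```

Matches: at [4:8] match '|4d|', group 1 = '4d'; at [10:14] match '|4w|', group 1 = '4w'; at [16:22] match '|xgt2|', group 1 = 'xgt2'; at [24:27] match '|k|', group 1 = 'k'.
`findall` collects group 1 from each match (4 total).

['4d', '4w', 'xgt2', 'k']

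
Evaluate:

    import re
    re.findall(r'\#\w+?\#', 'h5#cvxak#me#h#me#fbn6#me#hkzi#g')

['#cvxak#', '#h#', '#fbn6#', '#hkzi#']

Scanning left to right: at [2:9] → '#cvxak#'; at [11:14] → '#h#'; at [16:22] → '#fbn6#'; at [24:30] → '#hkzi#'.
No capturing groups, so `findall` returns the 4 full match strings.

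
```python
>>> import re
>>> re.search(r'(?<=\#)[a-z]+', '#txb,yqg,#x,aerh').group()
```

'txb'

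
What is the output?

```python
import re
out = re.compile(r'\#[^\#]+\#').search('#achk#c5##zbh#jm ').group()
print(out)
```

#achk#

`search` walks the string left to right and returns the first match it finds.
The match spans [0:6] → '#achk#'.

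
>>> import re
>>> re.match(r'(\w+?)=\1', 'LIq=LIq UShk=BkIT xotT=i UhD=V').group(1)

'LIq'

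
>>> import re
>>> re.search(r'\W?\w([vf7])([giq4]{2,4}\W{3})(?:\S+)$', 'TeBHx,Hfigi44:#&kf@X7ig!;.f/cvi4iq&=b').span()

(18, 37)

The match spans [18:37] → '@X7ig!;.f/cvi4iq&=b'.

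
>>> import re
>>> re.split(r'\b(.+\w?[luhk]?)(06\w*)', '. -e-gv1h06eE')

This matches a word boundary (`\b`, zero-width); then one or more of any character, then optionally a word character, then optionally one of [luhk] (captured); then the literal '06', then zero or more of a word character (captured).
Because the pattern has a capturing group, `split` also inserts each captured text between the pieces.

['. -', 'e-gv1h', '06eE', '']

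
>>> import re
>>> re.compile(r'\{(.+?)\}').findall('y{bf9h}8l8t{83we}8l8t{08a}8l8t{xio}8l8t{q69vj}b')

['bf9h', '83we', '08a', 'xio', 'q69vj']

Lazy quantifiers expand one character at a time until the remainder of the pattern can match.
`findall` collects group 1 from each match (5 total).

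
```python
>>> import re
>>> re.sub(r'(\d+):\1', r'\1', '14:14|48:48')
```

A backreference is literal: `\1` must see the identical characters the first group matched.
The replacement refers to a captured group, so each match is rewritten using its own captured text.

'14|48'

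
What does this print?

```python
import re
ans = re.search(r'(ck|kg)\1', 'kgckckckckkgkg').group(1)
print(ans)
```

ck

The match spans [2:6] → 'ckck'.
Captured: group 1 = 'ck'.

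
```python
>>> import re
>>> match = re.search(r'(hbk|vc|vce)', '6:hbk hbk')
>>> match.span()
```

(2, 5)

`re.search` scans for the first position where the pattern succeeds.
The match spans [2:5] → 'hbk'.
Captured: group 1 = 'hbk'.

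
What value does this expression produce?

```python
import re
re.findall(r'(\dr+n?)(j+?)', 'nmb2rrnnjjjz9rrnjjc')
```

[('9rrn', 'j')]

Pattern: a digit, then one or more of the literal 'r', then optionally a literal 'n' (captured); then one or more of a literal 'j' (lazy) (captured).
Matches: at [12:17] match '9rrnj', groups = ('9rrn', 'j').
`findall` packs the 2 group values into a tuple for every match.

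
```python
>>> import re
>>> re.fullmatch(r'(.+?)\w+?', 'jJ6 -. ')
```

None

This matches one or more of any character (lazy) (captured); then one or more of a word character (lazy).
For `fullmatch`, every character of the input must be accounted for by the pattern.
Here the pattern can't cover the whole string, so the call returns None.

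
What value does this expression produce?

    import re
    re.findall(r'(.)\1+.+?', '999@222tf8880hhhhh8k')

['9', '2', '8', 'h']

A backreference is literal: `\1` must see the identical characters the first group matched.
Walking the string: at [0:4] match '999@', group 1 = '9'; at [4:8] match '222t', group 1 = '2'; at [9:13] match '8880', group 1 = '8'; at [13:19] match 'hhhhh8', group 1 = 'h'.
`findall` collects group 1 from each match (4 total).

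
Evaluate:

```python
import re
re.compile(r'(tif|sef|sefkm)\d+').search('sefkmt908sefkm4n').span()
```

The match spans [9:15] → 'sefkm4'.

(9, 15)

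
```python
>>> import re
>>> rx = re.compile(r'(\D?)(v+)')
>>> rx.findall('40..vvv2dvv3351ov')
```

[('.', 'vvv'), ('d', 'vv'), ('o', 'v')]

The pattern matches optionally a non-digit (captured); then one or more of a literal 'v' (captured).
Scanning left to right: at [3:7] match '.vvv', groups = ('.', 'vvv'); at [8:11] match 'dvv', groups = ('d', 'vv'); at [15:17] match 'ov', groups = ('o', 'v').
With 2 capturing groups, `findall` returns a 2-tuple per match.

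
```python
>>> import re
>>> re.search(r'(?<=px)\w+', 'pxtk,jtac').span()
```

(2, 4)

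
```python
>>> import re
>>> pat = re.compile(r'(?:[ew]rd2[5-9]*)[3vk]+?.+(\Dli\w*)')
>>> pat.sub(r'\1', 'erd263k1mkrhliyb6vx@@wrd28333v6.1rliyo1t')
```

This matches one of [ew], then the literal 'rd2', then zero or more of a character in [5-9] (non-capturing group); then one or more of one of [3vk] (lazy); then one or more of any character; then a non-digit, then the literal 'li', then zero or more of a word character (captured).
Matches: at [0:40] → 'erd263k1mkrhliyb6vx@@wrd28333v6.1rliyo1t'.
`\1` in the replacement pulls in group 1's text for each match.

'rliyo1t'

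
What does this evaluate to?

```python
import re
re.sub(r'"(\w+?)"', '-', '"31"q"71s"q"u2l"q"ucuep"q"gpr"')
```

'-q-q-q-q-'

Every occurrence is swapped for '-'.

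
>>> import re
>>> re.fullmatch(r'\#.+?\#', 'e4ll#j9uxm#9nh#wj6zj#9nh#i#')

None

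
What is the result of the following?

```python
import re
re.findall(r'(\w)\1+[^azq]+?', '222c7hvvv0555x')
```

['2', 'v', '5']

A backreference is literal: `\1` must see the identical characters the first group matched.
`findall` collects group 1 from each match (3 total).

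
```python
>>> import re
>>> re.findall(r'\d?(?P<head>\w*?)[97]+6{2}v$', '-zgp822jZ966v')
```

['zgp822jZ']

Pattern: optionally a digit; then zero or more of a word character (lazy) (captured as 'head'); then one or more of one of [97], then exactly 2 of the literal '6', then the literal 'v'; then anchored at the end.
Scanning left to right: at [1:13] match 'zgp822jZ966v', group 1 = 'zgp822jZ'.
With a single group, `findall` returns only what that group captured — 1 item.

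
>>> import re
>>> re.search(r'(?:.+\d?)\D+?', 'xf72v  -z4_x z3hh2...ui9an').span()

(0, 26)

Pattern: one or more of any character, then optionally a digit (non-capturing group); then one or more of a non-digit (lazy).
`search` walks the string left to right and returns the first match it finds.
The match spans [0:26] → 'xf72v  -z4_x z3hh2...ui9an'.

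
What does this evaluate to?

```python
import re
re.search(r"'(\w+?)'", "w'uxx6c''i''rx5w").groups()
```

('uxx6c',)

The match spans [1:8] → "'uxx6c'".
Captured: group 1 = 'uxx6c'.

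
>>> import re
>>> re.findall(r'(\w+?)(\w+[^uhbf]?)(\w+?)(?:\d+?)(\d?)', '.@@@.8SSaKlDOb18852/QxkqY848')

This matches one or more of a word character (lazy) (captured); then one or more of a word character, then optionally any character except [uhbf] (captured); then one or more of a word character (lazy) (captured); then one or more of a digit (lazy) (non-capturing group); then optionally a digit (captured).
Walking the string: at [5:27] match '8SSaKlDOb18852/QxkqY84', groups = ('8', 'SSaKlDOb18852/', 'QxkqY', '4').
Multiple groups make `findall` return tuples — one 4-tuple for the one match.

[('8', 'SSaKlDOb18852/', 'QxkqY', '4')]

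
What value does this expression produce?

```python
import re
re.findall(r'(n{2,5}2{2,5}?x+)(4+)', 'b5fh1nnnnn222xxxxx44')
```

`findall` packs the 2 group values into a tuple for every match.

[('nnnnn222xxxxx', '44')]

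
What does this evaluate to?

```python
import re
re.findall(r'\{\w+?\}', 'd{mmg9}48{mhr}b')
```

['{mmg9}', '{mhr}']

Since nothing is captured, `findall` lists the 2 matched substrings directly.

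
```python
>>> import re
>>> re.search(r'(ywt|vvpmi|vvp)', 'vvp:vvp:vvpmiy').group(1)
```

'vvp'

`re.search` tries every starting position until one works.
The match spans [0:3] → 'vvp'.
Captured: group 1 = 'vvp'.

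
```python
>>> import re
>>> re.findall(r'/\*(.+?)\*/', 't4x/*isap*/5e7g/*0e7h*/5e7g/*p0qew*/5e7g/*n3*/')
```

The `?` after the quantifier makes it lazy — it takes as little as possible before letting the rest of the pattern try.
Walking the string: at [3:11] match '/*isap*/', group 1 = 'isap'; at [15:23] match '/*0e7h*/', group 1 = '0e7h'; at [27:36] match '/*p0qew*/', group 1 = 'p0qew'; at [40:46] match '/*n3*/', group 1 = 'n3'.
With a single group, `findall` returns only what that group captured — 4 items.

['isap', '0e7h', 'p0qew', 'n3']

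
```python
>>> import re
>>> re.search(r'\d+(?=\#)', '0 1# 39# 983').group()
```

'1'

The positive lookaround only admits positions where the adjacent text matches; those characters stay outside the span.
The match spans [2:3] → '1'.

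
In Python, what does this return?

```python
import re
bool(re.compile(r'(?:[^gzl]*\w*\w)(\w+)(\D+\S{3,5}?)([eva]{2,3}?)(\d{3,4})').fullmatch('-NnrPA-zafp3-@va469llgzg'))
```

False

Pattern: zero or more of any character except [gzl], then zero or more of a word character, then a word character (non-capturing group); then one or more of a word character (captured); then one or more of a non-digit, then 3 to 5 of a non-whitespace character (lazy) (captured); then 2 to 3 of one of [eva] (lazy) (captured); then 3 to 4 of a digit (captured).
`fullmatch` succeeds only if the pattern covers the string from start to end.
Here the string isn't matched end-to-end, so the call returns None, and `bool(None)` is False.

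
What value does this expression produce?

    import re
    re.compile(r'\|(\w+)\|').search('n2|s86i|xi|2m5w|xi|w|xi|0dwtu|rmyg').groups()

('s86i',)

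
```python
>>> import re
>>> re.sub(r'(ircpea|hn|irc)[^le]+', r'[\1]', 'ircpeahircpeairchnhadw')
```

The regex engine tests alternatives in the order written; an earlier branch that matches wins even if a later one would match more.
Matches: at [0:11] → 'ircpeahircp'; at [13:22] → 'irchnhadw'.
`\1` in the replacement pulls in group 1's text for each match.

'[ircpea]ea[irc]'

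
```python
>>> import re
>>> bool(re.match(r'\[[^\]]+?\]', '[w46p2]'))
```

True

`re.match` only tries the pattern at the start of the string.
The match spans [0:7] → '[w46p2]'.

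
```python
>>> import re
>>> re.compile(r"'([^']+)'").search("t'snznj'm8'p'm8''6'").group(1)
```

The match spans [1:8] → "'snznj'".
Captured: group 1 = 'snznj'.

'snznj'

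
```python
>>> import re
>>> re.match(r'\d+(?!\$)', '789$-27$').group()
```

The negative lookaround is zero-width — it rules out positions where the adjacent text would match, without consuming anything.
With `match`, the pattern is implicitly anchored at the beginning.
The match spans [0:2] → '78'.

'78'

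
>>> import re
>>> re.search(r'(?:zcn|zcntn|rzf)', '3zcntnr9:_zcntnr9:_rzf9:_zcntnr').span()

Alternation isn't longest-match — the leftmost alternative that fits at this position is chosen.
The match spans [1:4] → 'zcn'.

(1, 4)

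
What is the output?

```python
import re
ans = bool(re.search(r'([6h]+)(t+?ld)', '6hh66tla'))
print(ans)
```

False

This matches one or more of one of [6h] (captured); then one or more of a literal 't' (lazy), then the literal 'ld' (captured).
Unlike `match`, `search` isn't anchored — it looks for the pattern anywhere in the string.
Here nothing in the string fits, so the call returns None, and `bool(None)` is False.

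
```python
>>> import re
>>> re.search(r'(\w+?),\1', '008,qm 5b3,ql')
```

None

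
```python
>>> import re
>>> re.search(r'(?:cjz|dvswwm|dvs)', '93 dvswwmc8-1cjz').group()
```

'dvswwm'

`|` is ordered: at each position the engine commits to the first alternative that works.
`re.search` scans for the first position where the pattern succeeds.
The match spans [3:9] → 'dvswwm'.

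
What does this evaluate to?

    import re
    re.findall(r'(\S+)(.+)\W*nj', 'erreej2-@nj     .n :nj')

The pattern matches one or more of a non-whitespace character (captured); then one or more of any character (captured); then zero or more of a non-word character, then the literal 'nj'.
Walking the string: at [0:22] match 'erreej2-@nj     .n :nj', groups = ('erreej2-@nj', '     .n :').
2 groups means the one result is a tuple of 2 captured strings — 1 here.

[('erreej2-@nj', '     .n :')]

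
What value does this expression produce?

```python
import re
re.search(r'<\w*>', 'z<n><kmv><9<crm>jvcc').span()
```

(1, 4)

Unlike `match`, `search` isn't anchored — it looks for the pattern anywhere in the string.
The match spans [1:4] → '<n>'.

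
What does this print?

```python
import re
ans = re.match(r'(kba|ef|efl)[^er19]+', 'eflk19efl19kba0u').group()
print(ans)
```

eflk

`match` is anchored at position 0; if the pattern doesn't fit there, it returns None.
The match spans [0:4] → 'eflk'.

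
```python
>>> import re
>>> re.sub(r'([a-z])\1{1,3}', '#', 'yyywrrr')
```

`\1` is not a pattern — it's the concrete string captured by group 1, re-applied verbatim.
Each match is replaced by '#'.

'#w#'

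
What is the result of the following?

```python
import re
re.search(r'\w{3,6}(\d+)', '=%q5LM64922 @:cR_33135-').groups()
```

('922',)

The pattern matches 3 to 6 of a word character; then one or more of a digit (captured).
`search` walks the string left to right and returns the first match it finds.
The match spans [2:11] → 'q5LM64922'.
Captured: group 1 = '922'.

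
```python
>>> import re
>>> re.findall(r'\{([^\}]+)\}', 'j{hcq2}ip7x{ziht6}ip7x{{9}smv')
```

Walking the string: at [1:7] match '{hcq2}', group 1 = 'hcq2'; at [11:18] match '{ziht6}', group 1 = 'ziht6'; at [22:26] match '{{9}', group 1 = '{9'.
With a single group, `findall` returns only what that group captured — 3 items.

['hcq2', 'ziht6', '{9']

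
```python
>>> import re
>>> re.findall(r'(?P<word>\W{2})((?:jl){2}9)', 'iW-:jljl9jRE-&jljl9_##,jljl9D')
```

[('-:', 'jljl9'), ('-&', 'jljl9'), ('#,', 'jljl9')]

This matches exactly 2 of a non-word character (captured as 'word'); then the literal 'jl' repeated 2 times, then the literal '9' (captured).
Walking the string: at [2:9] match '-:jljl9', groups = ('-:', 'jljl9'); at [12:19] match '-&jljl9', groups = ('-&', 'jljl9'); at [21:28] match '#,jljl9', groups = ('#,', 'jljl9').
With 2 capturing groups, `findall` returns a 2-tuple per match.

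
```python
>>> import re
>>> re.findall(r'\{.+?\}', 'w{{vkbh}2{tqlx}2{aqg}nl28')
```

With the lazy modifier that quantifier settles for the fewest repetitions that let the rest of the pattern succeed (the atoms after it are unaffected and can still be greedy).
Matches: at [1:8] → '{{vkbh}'; at [9:15] → '{tqlx}'; at [16:21] → '{aqg}'.
`findall` yields the raw match text (3 of them) because the pattern has no groups.

['{{vkbh}', '{tqlx}', '{aqg}']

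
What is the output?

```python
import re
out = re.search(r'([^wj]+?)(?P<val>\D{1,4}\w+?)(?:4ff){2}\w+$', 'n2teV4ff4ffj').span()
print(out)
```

(0, 12)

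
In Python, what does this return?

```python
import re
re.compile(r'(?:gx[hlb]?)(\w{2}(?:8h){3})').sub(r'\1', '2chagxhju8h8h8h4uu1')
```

'2chaju8h8h8h4uu1'

The pattern matches the literal 'gx', then optionally one of [hlb] (non-capturing group); then exactly 2 of a word character, then the literal '8h' repeated 3 times (captured).
Matches: at [4:15] → 'gxhju8h8h8h'.
Each match is replaced using the text its own group 1 captured.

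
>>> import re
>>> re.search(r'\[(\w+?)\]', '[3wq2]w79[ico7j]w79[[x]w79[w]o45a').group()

'[3wq2]'

`re.search` scans for the first position where the pattern succeeds.
The match spans [0:6] → '[3wq2]'.
Captured: group 1 = '3wq2'.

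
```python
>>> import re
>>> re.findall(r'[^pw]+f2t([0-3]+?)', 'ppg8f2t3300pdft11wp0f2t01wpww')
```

['3', '0']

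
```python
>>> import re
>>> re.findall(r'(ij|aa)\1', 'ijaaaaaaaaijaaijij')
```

After group 1 captures some text, `\1` only succeeds where that same text appears again.
Walking the string: at [2:6] match 'aaaa', group 1 = 'aa'; at [6:10] match 'aaaa', group 1 = 'aa'; at [14:18] match 'ijij', group 1 = 'ij'.
`findall` collects group 1 from each match (3 total).

['aa', 'aa', 'ij']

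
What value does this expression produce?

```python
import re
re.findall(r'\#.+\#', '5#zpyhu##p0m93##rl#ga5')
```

['#zpyhu##p0m93##rl#']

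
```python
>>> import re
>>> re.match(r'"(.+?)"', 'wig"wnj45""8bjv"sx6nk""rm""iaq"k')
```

None

`match` is anchored at position 0; if the pattern doesn't fit there, it returns None.
Here the pattern fails at index 0, so the call returns None.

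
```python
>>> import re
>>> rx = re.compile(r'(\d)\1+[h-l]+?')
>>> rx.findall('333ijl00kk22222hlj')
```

['3', '0', '2']

`\1` is not a pattern — it's the concrete string captured by group 1, re-applied verbatim.
Walking the string: at [0:4] match '333i', group 1 = '3'; at [6:9] match '00k', group 1 = '0'; at [10:16] match '22222h', group 1 = '2'.
Because there's exactly one group, `findall` drops the full match and keeps group 1 from each hit.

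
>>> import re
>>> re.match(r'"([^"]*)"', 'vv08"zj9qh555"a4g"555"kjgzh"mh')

None

`re.match` only tries the pattern at the start of the string.
Here position 0 doesn't satisfy it, so the call returns None.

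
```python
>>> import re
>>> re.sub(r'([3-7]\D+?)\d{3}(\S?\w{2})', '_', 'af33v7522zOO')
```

Pattern: a character in [3-7], then one or more of a non-digit (lazy) (captured); then exactly 3 of a digit; then optionally a non-whitespace character, then exactly 2 of a word character (captured).
Matches: at [3:11] → '3v7522zO'.
Every occurrence is swapped for '_'.

'af3_O'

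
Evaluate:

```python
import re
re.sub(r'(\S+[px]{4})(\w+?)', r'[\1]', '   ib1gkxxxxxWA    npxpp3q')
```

'   [ib1gkxxxxx]A    [npxpp]q'

A `+?`/`*?`/`{m,n}?` starts at its minimum and grows only as far as needed for what follows to match.
The replacement refers to a captured group, so each match is rewritten using its own captured text.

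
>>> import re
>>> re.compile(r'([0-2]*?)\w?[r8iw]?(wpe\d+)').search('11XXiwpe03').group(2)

Pattern: zero or more of a character in [0-2] (lazy) (captured); then optionally a word character, then optionally one of [r8iw]; then the literal 'wpe', then one or more of a digit (captured).
`re.search` scans for the first position where the pattern succeeds.
The match spans [3:10] → 'Xiwpe03'.
Captured: group 1 = '', group 2 = 'wpe03'.

'wpe03'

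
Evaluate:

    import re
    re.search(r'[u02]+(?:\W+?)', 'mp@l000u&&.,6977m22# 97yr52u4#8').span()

(4, 9)

A non-greedy quantifier consumes as few characters as it can — just enough that the remainder of the pattern still matches from where it stops; whatever follows it matches normally.
The match spans [4:9] → '000u&'.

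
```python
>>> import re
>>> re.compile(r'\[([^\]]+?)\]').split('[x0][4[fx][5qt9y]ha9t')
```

['', 'x0', '', '4[fx', '', '5qt9y', 'ha9t']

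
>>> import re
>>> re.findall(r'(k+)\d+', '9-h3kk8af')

One capturing group, so `findall` returns just the captured substring from the one match — 1 in all.

['kk']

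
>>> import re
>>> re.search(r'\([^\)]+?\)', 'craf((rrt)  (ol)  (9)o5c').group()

'((rrt)'

`re.search` tries every starting position until one works.
The match spans [4:10] → '((rrt)'.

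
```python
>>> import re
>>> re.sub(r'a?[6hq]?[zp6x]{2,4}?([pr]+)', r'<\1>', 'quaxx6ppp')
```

'qu<ppp>'

Lazy quantifiers expand one character at a time until the remainder of the pattern can match.
Each match is replaced using the text its own group 1 captured.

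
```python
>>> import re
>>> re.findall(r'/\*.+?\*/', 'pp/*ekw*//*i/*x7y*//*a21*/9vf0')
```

['/*ekw*/', '/*i/*x7y*/', '/*a21*/']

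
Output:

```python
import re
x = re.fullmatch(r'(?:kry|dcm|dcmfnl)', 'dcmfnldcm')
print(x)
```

For `fullmatch`, every character of the input must be accounted for by the pattern.
Here the string isn't matched end-to-end, so the call returns None.

None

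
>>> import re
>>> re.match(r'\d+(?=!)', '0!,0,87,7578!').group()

'0'

With `match`, the pattern is implicitly anchored at the beginning.
The match spans [0:1] → '0'.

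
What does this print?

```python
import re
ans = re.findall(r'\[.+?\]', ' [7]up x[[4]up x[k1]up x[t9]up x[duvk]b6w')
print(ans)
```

Scanning left to right: at [1:4] → '[7]'; at [8:12] → '[[4]'; at [16:20] → '[k1]'; at [24:28] → '[t9]'; at [32:38] → '[duvk]'.
No capturing groups, so `findall` returns the 5 full match strings.

['[7]', '[[4]', '[k1]', '[t9]', '[duvk]']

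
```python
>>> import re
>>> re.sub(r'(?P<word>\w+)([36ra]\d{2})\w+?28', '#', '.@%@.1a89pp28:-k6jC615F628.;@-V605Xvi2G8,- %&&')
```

Pattern: one or more of a word character (captured as 'word'); then one of [36ra], then exactly 2 of a digit (captured); then one or more of a word character (lazy), then the literal '28'.
Every occurrence is swapped for '#'.

'.@%@.#:-#.;@-V605Xvi2G8,- %&&'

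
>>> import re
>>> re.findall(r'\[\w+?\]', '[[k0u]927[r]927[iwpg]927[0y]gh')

No capturing groups, so `findall` returns the 4 full match strings.

['[k0u]', '[r]', '[iwpg]', '[0y]']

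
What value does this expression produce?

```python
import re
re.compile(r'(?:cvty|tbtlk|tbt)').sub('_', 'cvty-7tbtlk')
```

'_-7_'

`|` is ordered: at each position the engine commits to the first alternative that works.
Matches: at [0:4] → 'cvty'; at [6:11] → 'tbtlk'.
Each match is replaced by '_'.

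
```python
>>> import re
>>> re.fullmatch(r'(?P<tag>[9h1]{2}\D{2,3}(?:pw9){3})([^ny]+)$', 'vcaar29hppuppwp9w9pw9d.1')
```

None

`re.fullmatch` is like wrapping the pattern in `^…$` (in single-line mode).
Here there's no way to consume every character, so the call returns None.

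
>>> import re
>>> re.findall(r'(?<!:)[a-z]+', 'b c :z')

['b', 'c']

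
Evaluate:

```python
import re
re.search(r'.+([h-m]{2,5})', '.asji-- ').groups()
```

('ji',)

The pattern matches one or more of any character; then 2 to 5 of a character in [h-m] (captured).
`search` walks the string left to right and returns the first match it finds.
The match spans [0:5] → '.asji'.
Captured: group 1 = 'ji'.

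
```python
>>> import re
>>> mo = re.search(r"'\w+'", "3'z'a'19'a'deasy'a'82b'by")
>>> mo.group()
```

The match spans [1:4] → "'z'".

"'z'"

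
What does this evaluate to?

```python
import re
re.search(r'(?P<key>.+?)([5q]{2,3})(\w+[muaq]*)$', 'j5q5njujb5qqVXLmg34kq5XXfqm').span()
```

(0, 27)

The match spans [0:27] → 'j5q5njujb5qqVXLmg34kq5XXfqm'.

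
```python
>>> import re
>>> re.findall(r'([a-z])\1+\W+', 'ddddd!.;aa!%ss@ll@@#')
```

['d', 'a', 's', 'l']

After group 1 captures some text, `\1` only succeeds where that same text appears again.
Scanning left to right: at [0:8] match 'ddddd!.;', group 1 = 'd'; at [8:12] match 'aa!%', group 1 = 'a'; at [12:15] match 'ss@', group 1 = 's'; at [15:20] match 'll@@#', group 1 = 'l'.
Because there's exactly one group, `findall` drops the full match and keeps group 1 from each hit.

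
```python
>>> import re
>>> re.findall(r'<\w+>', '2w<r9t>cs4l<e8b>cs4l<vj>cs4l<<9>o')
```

`findall` yields the raw match text (4 of them) because the pattern has no groups.

['<r9t>', '<e8b>', '<vj>', '<9>']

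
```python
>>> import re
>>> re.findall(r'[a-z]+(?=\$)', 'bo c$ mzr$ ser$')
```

['c', 'mzr', 'ser']

The positive lookaround only admits positions where the adjacent text matches; those characters stay outside the span.
Matches: at [3:4] → 'c'; at [6:9] → 'mzr'; at [11:14] → 'ser'.
Since nothing is captured, `findall` lists the 3 matched substrings directly.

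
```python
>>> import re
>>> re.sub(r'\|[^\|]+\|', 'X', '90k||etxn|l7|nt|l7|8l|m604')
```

'90k|Xl7Xl7Xm604'

Matches: at [4:10] → '|etxn|'; at [12:16] → '|nt|'; at [18:22] → '|8l|'.
Every occurrence is swapped for 'X'.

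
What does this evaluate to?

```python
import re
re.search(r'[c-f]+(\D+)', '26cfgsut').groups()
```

This matches one or more of a character in [c-f]; then one or more of a non-digit (captured).
Unlike `match`, `search` isn't anchored — it looks for the pattern anywhere in the string.
The match spans [2:8] → 'cfgsut'.
Captured: group 1 = 'gsut'.

('gsut',)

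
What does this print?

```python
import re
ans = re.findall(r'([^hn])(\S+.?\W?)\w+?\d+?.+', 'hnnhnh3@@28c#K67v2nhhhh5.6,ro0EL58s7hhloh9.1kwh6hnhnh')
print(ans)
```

Pattern: any character except [hn] (captured); then one or more of a non-whitespace character, then optionally any character, then optionally a non-word character (captured); then one or more of a word character (lazy); then one or more of a digit (lazy), then one or more of any character.
`findall` packs the 2 group values into a tuple for every match.

[('3', '@@28c#K67v2nhhhh5.6,ro0EL58s7hhloh9.1kw')]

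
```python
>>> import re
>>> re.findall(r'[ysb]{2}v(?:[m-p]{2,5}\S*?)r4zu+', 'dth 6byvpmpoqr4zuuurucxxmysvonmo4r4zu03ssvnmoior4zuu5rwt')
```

The pattern matches exactly 2 of one of [ysb], then the literal 'v'; then 2 to 5 of a character in [m-p], then zero or more of a non-whitespace character (lazy) (non-capturing group); then the literal 'r4z', then one or more of a literal 'u'.
The `?` after the quantifier makes it lazy — it takes as little as possible before letting the rest of the pattern try.
Scanning left to right: at [5:19] → 'byvpmpoqr4zuuu'; at [25:37] → 'ysvonmo4r4zu'; at [39:52] → 'ssvnmoior4zuu'.
With no groups in the pattern, `findall` gives back each whole match — 3 here.

['byvpmpoqr4zuuu', 'ysvonmo4r4zu', 'ssvnmoior4zuu']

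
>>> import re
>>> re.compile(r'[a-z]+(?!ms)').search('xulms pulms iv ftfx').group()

`(?!…)`/`(?<!…)` only lets a position through if the neighbouring text does NOT match; no characters are consumed.
Unlike `match`, `search` isn't anchored — it looks for the pattern anywhere in the string.
The match spans [0:5] → 'xulms'.

'xulms'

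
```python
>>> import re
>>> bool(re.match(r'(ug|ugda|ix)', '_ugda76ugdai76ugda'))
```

`re.match` only tries the pattern at the start of the string.
Here the string doesn't start with a match, so the call returns None, and `bool(None)` is False.

False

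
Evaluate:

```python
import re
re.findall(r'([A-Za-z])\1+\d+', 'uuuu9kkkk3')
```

['u', 'k']

`\1` is not a pattern — it's the concrete string captured by group 1, re-applied verbatim.
`findall` collects group 1 from each match (2 total).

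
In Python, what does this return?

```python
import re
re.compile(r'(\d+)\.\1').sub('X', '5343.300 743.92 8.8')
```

A backreference is literal: `\1` must see the identical characters the first group matched.
Matches: at [3:6] → '3.3'; at [16:19] → '8.8'.
Every occurrence is swapped for 'X'.

'534X00 743.92 X'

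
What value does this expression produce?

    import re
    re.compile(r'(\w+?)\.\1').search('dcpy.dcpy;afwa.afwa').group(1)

'dcpy'

The match spans [0:9] → 'dcpy.dcpy'.
Captured: group 1 = 'dcpy'.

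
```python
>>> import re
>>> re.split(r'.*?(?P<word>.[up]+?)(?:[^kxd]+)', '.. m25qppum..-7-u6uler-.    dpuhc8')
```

['', 'qp', '', 'dp', '']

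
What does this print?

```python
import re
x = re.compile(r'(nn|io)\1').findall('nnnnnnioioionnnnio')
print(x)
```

['nn', 'io', 'nn']

A backreference is literal: `\1` must see the identical characters the first group matched.
Because there's exactly one group, `findall` drops the full match and keeps group 1 from each hit.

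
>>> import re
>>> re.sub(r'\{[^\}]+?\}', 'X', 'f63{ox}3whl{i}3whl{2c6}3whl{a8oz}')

Matches: at [3:7] → '{ox}'; at [11:14] → '{i}'; at [18:23] → '{2c6}'; at [27:33] → '{a8oz}'.
Every occurrence is swapped for 'X'.

'f63X3whlX3whlX3whlX'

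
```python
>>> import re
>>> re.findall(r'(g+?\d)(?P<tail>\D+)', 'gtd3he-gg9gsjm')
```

This matches one or more of a literal 'g' (lazy), then a digit (captured); then one or more of a non-digit (captured as 'tail').
Multiple groups make `findall` return tuples — one 2-tuple for the one match.

[('gg9', 'gsjm')]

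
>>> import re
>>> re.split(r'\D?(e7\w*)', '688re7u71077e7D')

['688', 'e7u71077e7D', '']

Pattern: optionally a non-digit; then the literal 'e7', then zero or more of a word character (captured).
Matches to split on: at [3:15] → 're7u71077e7D'.
Because the pattern has a capturing group, `split` also inserts each captured text between the pieces.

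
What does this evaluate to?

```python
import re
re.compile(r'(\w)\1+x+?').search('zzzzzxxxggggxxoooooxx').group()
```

`\1` is not a pattern — it's the concrete string captured by group 1, re-applied verbatim.
The match spans [0:6] → 'zzzzzx'.

'zzzzzx'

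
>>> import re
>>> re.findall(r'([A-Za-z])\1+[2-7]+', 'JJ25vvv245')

['J', 'v']

After group 1 captures some text, `\1` only succeeds where that same text appears again.
Scanning left to right: at [0:4] match 'JJ25', group 1 = 'J'; at [4:10] match 'vvv245', group 1 = 'v'.
`findall` collects group 1 from each match (2 total).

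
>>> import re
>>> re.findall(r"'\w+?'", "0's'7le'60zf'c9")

["'s'", "'60zf'"]

Walking the string: at [1:4] → "'s'"; at [7:13] → "'60zf'".
`findall` yields the raw match text (2 of them) because the pattern has no groups.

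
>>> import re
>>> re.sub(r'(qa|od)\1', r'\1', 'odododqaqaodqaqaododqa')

A backreference is literal: `\1` must see the identical characters the first group matched.
`\1` in the replacement pulls in group 1's text for each match.

'ododqaodqaodqa'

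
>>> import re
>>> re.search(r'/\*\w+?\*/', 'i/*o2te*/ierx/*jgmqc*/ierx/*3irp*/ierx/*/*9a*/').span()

Unlike `match`, `search` isn't anchored — it looks for the pattern anywhere in the string.
The match spans [1:9] → '/*o2te*/'.

(1, 9)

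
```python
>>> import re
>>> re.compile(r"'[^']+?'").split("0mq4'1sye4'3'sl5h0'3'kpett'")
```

Matches to split on: at [4:11] → "'1sye4'"; at [12:19] → "'sl5h0'"; at [20:27] → "'kpett'".
`split` removes every match and returns the 4 fragments in between.

['0mq4', '3', '3', '']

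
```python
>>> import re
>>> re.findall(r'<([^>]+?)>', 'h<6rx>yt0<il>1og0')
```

['6rx', 'il']

Matches: at [1:6] match '<6rx>', group 1 = '6rx'; at [9:13] match '<il>', group 1 = 'il'.
`findall` collects group 1 from each match (2 total).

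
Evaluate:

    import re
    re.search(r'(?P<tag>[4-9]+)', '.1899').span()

(2, 5)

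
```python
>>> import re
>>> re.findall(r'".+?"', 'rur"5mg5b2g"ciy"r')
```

['"5mg5b2g"']

Lazy quantifiers expand one character at a time until the remainder of the pattern can match.
Walking the string: at [3:12] → '"5mg5b2g"'.
With no groups in the pattern, `findall` gives back each whole match — 1 here.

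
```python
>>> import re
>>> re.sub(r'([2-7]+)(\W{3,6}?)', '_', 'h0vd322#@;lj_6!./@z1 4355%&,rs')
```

'h0vd_lj__@z1 _rs'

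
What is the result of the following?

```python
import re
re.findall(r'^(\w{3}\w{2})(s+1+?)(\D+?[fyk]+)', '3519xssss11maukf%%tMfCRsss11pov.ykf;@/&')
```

[('3519x', 'ssss11', 'maukf')]

The pattern matches anchored at the start of the string; then exactly 3 of a word character, then exactly 2 of a word character (captured); then one or more of the literal 's', then one or more of a literal '1' (lazy) (captured); then one or more of a non-digit (lazy), then one or more of one of [fyk] (captured).
With the lazy modifier that quantifier settles for the fewest repetitions that let the rest of the pattern succeed (the atoms after it are unaffected and can still be greedy).
Scanning left to right: at [0:16] match '3519xssss11maukf', groups = ('3519x', 'ssss11', 'maukf').
3 groups means the one result is a tuple of 3 captured strings — 1 here.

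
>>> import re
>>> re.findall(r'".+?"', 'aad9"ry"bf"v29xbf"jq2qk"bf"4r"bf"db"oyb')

No capturing groups, so `findall` returns the 4 full match strings.

['"ry"', '"v29xbf"', '"bf"', '"bf"']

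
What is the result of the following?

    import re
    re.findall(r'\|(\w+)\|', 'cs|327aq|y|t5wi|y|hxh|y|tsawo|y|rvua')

['327aq', 't5wi', 'hxh', 'tsawo']

Scanning left to right: at [2:9] match '|327aq|', group 1 = '327aq'; at [10:16] match '|t5wi|', group 1 = 't5wi'; at [17:22] match '|hxh|', group 1 = 'hxh'; at [23:30] match '|tsawo|', group 1 = 'tsawo'.
With a single group, `findall` returns only what that group captured — 4 items.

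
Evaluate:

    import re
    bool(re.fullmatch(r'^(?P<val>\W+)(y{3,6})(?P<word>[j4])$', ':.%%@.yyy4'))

True

`re.fullmatch` is like wrapping the pattern in `^…$` (in single-line mode).
The match spans [0:10] → ':.%%@.yyy4'.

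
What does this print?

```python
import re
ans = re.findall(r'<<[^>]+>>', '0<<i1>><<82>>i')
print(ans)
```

Scanning left to right: at [1:7] → '<<i1>>'; at [7:13] → '<<82>>'.
Since nothing is captured, `findall` lists the 2 matched substrings directly.

['<<i1>>', '<<82>>']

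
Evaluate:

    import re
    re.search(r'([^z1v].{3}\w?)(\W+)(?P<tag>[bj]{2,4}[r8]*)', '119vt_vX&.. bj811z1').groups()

The pattern matches any character except [z1v], then exactly 3 of any character, then optionally a word character (captured); then one or more of a non-word character (captured); then 2 to 4 of one of [bj], then zero or more of one of [r8] (captured as 'tag').
`search` walks the string left to right and returns the first match it finds.
The match spans [4:15] → 't_vX&.. bj8'.
Captured: group 1 = 't_vX', group 2 = '&.. ', group 3 = 'bj8'.

('t_vX', '&.. ', 'bj8')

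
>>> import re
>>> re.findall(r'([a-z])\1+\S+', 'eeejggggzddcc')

`\1` has to match the exact text group 1 already captured.
`findall` collects group 1 from the one match (1 total).

['e']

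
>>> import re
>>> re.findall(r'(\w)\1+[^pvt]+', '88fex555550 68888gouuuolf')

['8']

`\1` is not a pattern — it's the concrete string captured by group 1, re-applied verbatim.
Matches: at [0:25] match '88fex555550 68888gouuuolf', group 1 = '8'.
Because there's exactly one group, `findall` drops the full match and keeps group 1 from the one hit.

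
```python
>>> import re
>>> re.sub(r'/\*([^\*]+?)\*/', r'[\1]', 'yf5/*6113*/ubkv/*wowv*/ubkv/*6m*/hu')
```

Each match is replaced using the text its own group 1 captured.

'yf5[6113]ubkv[wowv]ubkv[6m]hu'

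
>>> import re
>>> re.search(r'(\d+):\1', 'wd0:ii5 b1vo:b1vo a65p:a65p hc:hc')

After group 1 captures some text, `\1` only succeeds where that same text appears again.
Unlike `match`, `search` isn't anchored — it looks for the pattern anywhere in the string.
Here nothing in the string fits, so the call returns None.

None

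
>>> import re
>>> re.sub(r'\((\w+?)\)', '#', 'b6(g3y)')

'b6#'

Matches: at [2:7] → '(g3y)'.
Each match is replaced by '#'.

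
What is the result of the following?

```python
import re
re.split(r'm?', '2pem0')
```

['', '2', 'p', 'e', '', '0', '']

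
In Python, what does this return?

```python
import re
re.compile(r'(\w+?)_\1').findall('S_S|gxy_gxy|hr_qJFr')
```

A backreference is literal: `\1` must see the identical characters the first group matched.
Matches: at [0:3] match 'S_S', group 1 = 'S'; at [4:11] match 'gxy_gxy', group 1 = 'gxy'.
With a single group, `findall` returns only what that group captured — 2 items.

['S', 'gxy']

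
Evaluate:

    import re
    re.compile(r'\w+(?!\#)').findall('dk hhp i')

['dk', 'hhp', 'i']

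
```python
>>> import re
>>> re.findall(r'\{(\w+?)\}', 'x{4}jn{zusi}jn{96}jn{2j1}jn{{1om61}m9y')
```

With a single group, `findall` returns only what that group captured — 5 items.

['4', 'zusi', '96', '2j1', '1om61']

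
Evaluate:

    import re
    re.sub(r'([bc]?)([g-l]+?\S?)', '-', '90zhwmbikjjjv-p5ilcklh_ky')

Lazy quantifiers expand one character at a time until the remainder of the pattern can match.
`sub` substitutes '-' at each match site.

'90z-m----p5----'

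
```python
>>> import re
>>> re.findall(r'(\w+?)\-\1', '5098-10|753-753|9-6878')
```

`\1` is not a pattern — it's the concrete string captured by group 1, re-applied verbatim.
Walking the string: at [8:15] match '753-753', group 1 = '753'.
Because there's exactly one group, `findall` drops the full match and keeps group 1 from the one hit.

['753']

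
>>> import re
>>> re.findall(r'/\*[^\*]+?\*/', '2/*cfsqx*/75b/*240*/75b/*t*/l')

['/*cfsqx*/', '/*240*/', '/*t*/']

No capturing groups, so `findall` returns the 3 full match strings.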